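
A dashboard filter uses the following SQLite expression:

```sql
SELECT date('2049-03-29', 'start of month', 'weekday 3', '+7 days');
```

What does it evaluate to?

`start of month` rewinds 2049-03-29 to 2049-03-01.
`weekday 3` advances to the next Wednesday; 2049-03-01 is a Monday, so it moves forward to 2049-03-03.
Advancing 7 more days within March lands on 2049-03-10.

2049-03-10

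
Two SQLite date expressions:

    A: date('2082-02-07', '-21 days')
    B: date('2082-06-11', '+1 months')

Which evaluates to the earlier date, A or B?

A

A = 2082-01-17.
B = 2082-07-11.
A is earlier.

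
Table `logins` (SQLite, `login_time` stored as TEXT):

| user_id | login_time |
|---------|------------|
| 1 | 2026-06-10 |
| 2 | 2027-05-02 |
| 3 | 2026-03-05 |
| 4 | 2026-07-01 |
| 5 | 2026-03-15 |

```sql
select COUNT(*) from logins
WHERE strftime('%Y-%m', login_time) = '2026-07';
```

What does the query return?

Rows with year-month 2026-07: 2026-07-01 → 1.

1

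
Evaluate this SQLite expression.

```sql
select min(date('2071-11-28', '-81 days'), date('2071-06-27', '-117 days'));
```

date('2071-11-28', '-81 days') → 2071-09-08.
date('2071-06-27', '-117 days') → 2071-03-02.
Earlier of the two is 2071-03-02.

2071-03-02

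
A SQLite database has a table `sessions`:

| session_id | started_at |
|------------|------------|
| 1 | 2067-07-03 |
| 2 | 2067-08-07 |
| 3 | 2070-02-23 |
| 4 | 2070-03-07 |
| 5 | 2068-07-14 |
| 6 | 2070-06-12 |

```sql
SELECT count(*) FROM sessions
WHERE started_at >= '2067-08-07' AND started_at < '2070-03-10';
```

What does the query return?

Rows in [2067-08-07, 2070-03-10): 2067-08-07, 2070-02-23, 2070-03-07, 2068-07-14 → 4 rows.

4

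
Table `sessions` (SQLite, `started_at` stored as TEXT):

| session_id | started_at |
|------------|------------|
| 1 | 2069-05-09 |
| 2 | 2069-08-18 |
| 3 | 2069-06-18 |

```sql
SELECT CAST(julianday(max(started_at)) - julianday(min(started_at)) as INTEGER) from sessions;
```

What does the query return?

MIN = 2069-05-09, MAX = 2069-08-18.
22 days remain in May 2069 after the 9th (31 − 9).
June 2069: 30 days.
July 2069: 31 days.
Then 18 days into August 2069.
Total: 22 + 30 + 31 + 18 = 101.

101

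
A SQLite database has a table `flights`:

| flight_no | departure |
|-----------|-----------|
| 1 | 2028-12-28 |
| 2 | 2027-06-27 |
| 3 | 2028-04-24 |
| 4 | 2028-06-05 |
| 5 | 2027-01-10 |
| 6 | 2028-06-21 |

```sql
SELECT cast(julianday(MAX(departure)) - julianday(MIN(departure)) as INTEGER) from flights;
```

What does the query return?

MIN = 2027-01-10, MAX = 2028-12-28.
21 days remain in January 2027 after the 10th (31 − 10).
Full months from February 2027 through November 2028 contribute their day counts.
Then 28 days into December 2028.
Total: 21 + 28 + 31 + 30 + 31 + 30 + 31 + 31 + 30 + 31 + 30 + 31 + 31 + 29 + 31 + 30 + 31 + 30 + 31 + 31 + 30 + 31 + 30 + 28 = 718.

718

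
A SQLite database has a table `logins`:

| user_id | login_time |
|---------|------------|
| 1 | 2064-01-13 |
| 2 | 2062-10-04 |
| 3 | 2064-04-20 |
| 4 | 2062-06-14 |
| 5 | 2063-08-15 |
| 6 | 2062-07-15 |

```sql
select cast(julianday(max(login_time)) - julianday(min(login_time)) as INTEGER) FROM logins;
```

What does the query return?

MIN = 2062-06-14, MAX = 2064-04-20.
16 days remain in June 2062 after the 14th (30 − 14).
Full months from July 2062 through March 2064 contribute their day counts.
Then 20 days into April 2064.
Total: 16 + 31 + 31 + 30 + 31 + 30 + 31 + 31 + 28 + 31 + 30 + 31 + 30 + 31 + 31 + 30 + 31 + 30 + 31 + 31 + 29 + 31 + 20 = 676.

676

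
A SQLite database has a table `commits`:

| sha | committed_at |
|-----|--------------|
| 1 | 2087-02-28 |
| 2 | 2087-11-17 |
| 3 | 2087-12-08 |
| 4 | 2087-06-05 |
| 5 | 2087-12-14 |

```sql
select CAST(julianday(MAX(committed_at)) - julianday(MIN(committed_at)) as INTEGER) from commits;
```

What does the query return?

289

MIN = 2087-02-28, MAX = 2087-12-14.
0 days remain in February 2087 after the 28th (28 − 28).
Full months from March 2087 through November 2087 contribute their day counts.
Then 14 days into December 2087.
Total: 0 + 31 + 30 + 31 + 30 + 31 + 31 + 30 + 31 + 30 + 14 = 289.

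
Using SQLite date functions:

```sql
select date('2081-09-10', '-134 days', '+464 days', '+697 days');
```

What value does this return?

Applying '-134 days' to 2081-09-10: counting 134 days back gives 2081-04-29.
Applying '+464 days' to 2081-04-29: counting 464 days forward gives 2082-08-06.
Applying '+697 days' to 2082-08-06: counting 697 days forward gives 2084-07-03.

2084-07-03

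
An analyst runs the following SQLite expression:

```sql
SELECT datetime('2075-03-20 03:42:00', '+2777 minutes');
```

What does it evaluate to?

2075-03-22 01:59:00

2777 minutes = 46h 17m; +2777 minutes from 2075-03-20 03:42:00 is 2075-03-22 01:59:00 (crosses midnight).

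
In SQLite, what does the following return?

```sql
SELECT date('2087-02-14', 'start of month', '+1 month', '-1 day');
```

`start of month` rewinds 2087-02-14 to 2087-02-01.
Adding +1 month to 2087-02-01 gives 2087-03-01.
Going back 1 day from 2087-03-01 reaches 2087-02-28 (last day of February, 28 days).

2087-02-28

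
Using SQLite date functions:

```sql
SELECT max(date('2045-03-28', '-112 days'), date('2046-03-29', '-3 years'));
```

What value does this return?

2044-12-06

date('2045-03-28', '-112 days') → 2044-12-06.
date('2046-03-29', '-3 years') → 2043-03-29.
Later of the two is 2044-12-06.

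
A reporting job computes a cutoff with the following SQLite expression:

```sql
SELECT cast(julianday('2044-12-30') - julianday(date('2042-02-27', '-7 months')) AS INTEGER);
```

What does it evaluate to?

Adding -7 months to 2042-02-27 gives 2041-07-27.
4 days remain in July 2041 after the 27th (31 − 27).
Full months from August 2041 through November 2044 contribute their day counts.
Then 30 days into December 2044.
Total: 4 + 31 + 30 + 31 + 30 + 31 + 31 + 28 + 31 + 30 + 31 + 30 + 31 + 31 + 30 + 31 + 30 + 31 + 31 + 28 + 31 + 30 + 31 + 30 + 31 + 31 + 30 + 31 + 30 + 31 + 31 + 29 + 31 + 30 + 31 + 30 + 31 + 31 + 30 + 31 + 30 + 30 = 1252.

1252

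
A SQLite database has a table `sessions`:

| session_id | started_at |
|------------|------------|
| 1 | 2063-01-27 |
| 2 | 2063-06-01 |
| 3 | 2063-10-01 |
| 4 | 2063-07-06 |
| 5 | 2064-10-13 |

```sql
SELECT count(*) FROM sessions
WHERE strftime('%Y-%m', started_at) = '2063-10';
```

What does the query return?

Rows with year-month 2063-10: 2063-10-01 → 1.

1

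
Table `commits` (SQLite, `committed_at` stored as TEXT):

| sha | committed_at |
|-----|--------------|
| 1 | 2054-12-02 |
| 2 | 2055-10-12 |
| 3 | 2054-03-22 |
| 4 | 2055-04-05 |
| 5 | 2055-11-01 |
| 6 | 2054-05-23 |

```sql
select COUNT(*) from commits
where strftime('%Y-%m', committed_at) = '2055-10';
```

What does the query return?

1

Rows with year-month 2055-10: 2055-10-12 → 1.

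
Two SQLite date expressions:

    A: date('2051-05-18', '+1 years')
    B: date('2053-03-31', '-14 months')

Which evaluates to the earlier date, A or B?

A = 2052-05-18.
B = 2052-01-31.
B is earlier.

B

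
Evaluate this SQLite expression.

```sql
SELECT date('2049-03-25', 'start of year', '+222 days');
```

2049-08-11

`start of year` rewinds 2049-03-25 to 2049-01-01.
Applying '+222 days' to 2049-01-01: counting 222 days forward gives 2049-08-11.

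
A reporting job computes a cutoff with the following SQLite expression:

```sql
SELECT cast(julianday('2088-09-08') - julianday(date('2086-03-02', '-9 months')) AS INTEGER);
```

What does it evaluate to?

1194

Adding -9 months to 2086-03-02 gives 2085-06-02.
28 days remain in June 2085 after the 2nd (30 − 2).
Full months from July 2085 through August 2088 contribute their day counts.
Then 8 days into September 2088.
Total: 28 + 31 + 31 + 30 + 31 + 30 + 31 + 31 + 28 + 31 + 30 + 31 + 30 + 31 + 31 + 30 + 31 + 30 + 31 + 31 + 28 + 31 + 30 + 31 + 30 + 31 + 31 + 30 + 31 + 30 + 31 + 31 + 29 + 31 + 30 + 31 + 30 + 31 + 31 + 8 = 1194.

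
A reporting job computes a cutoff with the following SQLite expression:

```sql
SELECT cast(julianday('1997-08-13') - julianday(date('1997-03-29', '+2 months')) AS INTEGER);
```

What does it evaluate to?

76

Adding +2 months to 1997-03-29 gives 1997-05-29.
2 days remain in May 1997 after the 29th (31 − 29).
June 1997: 30 days.
July 1997: 31 days.
Then 13 days into August 1997.
Total: 2 + 30 + 31 + 13 = 76.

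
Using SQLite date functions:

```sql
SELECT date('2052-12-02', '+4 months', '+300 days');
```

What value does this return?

2054-01-27

Adding +4 months to 2052-12-02 gives 2053-04-02.
Applying '+300 days' to 2053-04-02: counting 300 days forward gives 2054-01-27.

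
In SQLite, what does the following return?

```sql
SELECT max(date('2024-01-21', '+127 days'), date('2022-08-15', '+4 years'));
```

2026-08-15

date('2024-01-21', '+127 days') → 2024-05-27.
date('2022-08-15', '+4 years') → 2026-08-15.
Later of the two is 2026-08-15.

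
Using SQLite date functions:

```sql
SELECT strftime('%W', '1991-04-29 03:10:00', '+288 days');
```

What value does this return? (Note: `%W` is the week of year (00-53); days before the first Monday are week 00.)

First apply '+288 days': 1991-04-29 03:10:00 → 1992-02-11 03:10:00.
1992-02-11 is a Tuesday. SQLite's %W counts Mondays since the year started; the result is 06.

06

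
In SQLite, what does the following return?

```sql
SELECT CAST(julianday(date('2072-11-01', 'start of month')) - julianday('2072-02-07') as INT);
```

268

`start of month` rewinds 2072-11-01 to 2072-11-01.
22 days remain in February 2072 after the 7th (29 − 7).
Full months from March 2072 through October 2072 contribute their day counts.
Then 1 day into November 2072.
Total: 22 + 31 + 30 + 31 + 30 + 31 + 31 + 30 + 31 + 1 = 268.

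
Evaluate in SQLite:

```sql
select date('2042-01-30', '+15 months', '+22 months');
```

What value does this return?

Adding +15 months to 2042-01-30 gives 2043-04-30.
Adding +22 months to 2043-04-30 targets 2045-02-30. February 2045 has only 28 days, so SQLite normalizes the 2-day overflow forward to 2045-03-02.

2045-03-02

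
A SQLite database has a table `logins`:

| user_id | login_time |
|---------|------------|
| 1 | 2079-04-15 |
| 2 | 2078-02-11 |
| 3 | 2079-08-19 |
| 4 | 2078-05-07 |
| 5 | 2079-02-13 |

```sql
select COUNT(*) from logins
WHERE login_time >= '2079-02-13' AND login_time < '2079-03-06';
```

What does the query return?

Rows in [2079-02-13, 2079-03-06): 2079-02-13 → 1 row.

1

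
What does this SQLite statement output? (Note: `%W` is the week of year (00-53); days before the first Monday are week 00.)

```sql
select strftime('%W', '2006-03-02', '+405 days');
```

15

First apply '+405 days': 2006-03-02 → 2007-04-11.
2007-04-11 is a Wednesday. SQLite's %W counts Mondays since the year started; the result is 15.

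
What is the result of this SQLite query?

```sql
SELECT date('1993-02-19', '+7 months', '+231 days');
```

1994-05-08

Adding +7 months to 1993-02-19 gives 1993-09-19.
Applying '+231 days' to 1993-09-19: counting 231 days forward gives 1994-05-08.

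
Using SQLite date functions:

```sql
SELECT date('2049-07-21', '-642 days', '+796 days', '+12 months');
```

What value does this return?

2050-12-22

Applying '-642 days' to 2049-07-21: counting 642 days back gives 2047-10-18.
Applying '+796 days' to 2047-10-18: counting 796 days forward gives 2049-12-22.
Adding +12 months to 2049-12-22 gives 2050-12-22.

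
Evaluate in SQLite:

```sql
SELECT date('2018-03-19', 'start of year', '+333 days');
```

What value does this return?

`start of year` rewinds 2018-03-19 to 2018-01-01.
Applying '+333 days' to 2018-01-01: counting 333 days forward gives 2018-11-30.

2018-11-30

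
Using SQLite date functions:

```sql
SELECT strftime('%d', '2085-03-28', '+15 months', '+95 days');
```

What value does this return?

01

First apply '+15 months', '+95 days': 2085-03-28 → 2086-10-01.
`%d` extracts the 2-digit day of month: 01.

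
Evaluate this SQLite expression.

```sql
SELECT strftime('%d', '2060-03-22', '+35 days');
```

First apply '+35 days': 2060-03-22 → 2060-04-26.
`%d` extracts the 2-digit day of month: 26.

26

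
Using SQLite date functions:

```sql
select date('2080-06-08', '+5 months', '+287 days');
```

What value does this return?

2081-08-22

Adding +5 months to 2080-06-08 gives 2080-11-08.
Applying '+287 days' to 2080-11-08: counting 287 days forward gives 2081-08-22.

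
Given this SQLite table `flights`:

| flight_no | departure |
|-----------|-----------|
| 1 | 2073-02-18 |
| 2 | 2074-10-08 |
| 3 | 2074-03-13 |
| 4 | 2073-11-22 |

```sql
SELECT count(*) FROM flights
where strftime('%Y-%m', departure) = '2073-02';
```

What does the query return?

1

Rows with year-month 2073-02: 2073-02-18 → 1.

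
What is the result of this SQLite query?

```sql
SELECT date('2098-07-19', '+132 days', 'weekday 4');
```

Applying '+132 days' to 2098-07-19: counting 132 days forward gives 2098-11-28.
`weekday 4` advances to the next Thursday; 2098-11-28 is a Friday, so it moves forward to 2098-12-04.

2098-12-04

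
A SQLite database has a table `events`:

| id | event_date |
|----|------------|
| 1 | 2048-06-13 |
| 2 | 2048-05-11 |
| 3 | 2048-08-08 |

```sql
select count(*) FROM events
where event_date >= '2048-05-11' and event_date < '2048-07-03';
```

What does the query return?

Rows in [2048-05-11, 2048-07-03): 2048-06-13, 2048-05-11 → 2 rows.

2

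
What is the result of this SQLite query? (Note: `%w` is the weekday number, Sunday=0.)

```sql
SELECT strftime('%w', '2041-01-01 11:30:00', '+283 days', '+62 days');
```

First apply '+283 days', '+62 days': 2041-01-01 11:30:00 → 2041-12-12 11:30:00.
2041-12-12 is a Thursday; with Sunday=0 that is 4.

4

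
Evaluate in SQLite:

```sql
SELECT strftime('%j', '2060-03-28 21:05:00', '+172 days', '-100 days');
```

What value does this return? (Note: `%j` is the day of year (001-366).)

First apply '+172 days', '-100 days': 2060-03-28 21:05:00 → 2060-06-08 21:05:00.
Day-of-year for 2060-06-08: days since 2060-01-01 inclusive = 160, zero-padded to 160.

160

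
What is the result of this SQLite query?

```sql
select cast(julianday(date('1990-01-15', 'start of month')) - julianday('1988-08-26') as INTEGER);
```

493

`start of month` rewinds 1990-01-15 to 1990-01-01.
5 days remain in August 1988 after the 26th (31 − 26).
Full months from September 1988 through December 1989 contribute their day counts.
Then 1 day into January 1990.
Total: 5 + 30 + 31 + 30 + 31 + 31 + 28 + 31 + 30 + 31 + 30 + 31 + 31 + 30 + 31 + 30 + 31 + 1 = 493.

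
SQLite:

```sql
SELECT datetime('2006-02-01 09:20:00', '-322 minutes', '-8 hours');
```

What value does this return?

2006-01-31 19:58:00

322 minutes = 5h 22m; -322 minutes from 2006-02-01 09:20:00 is 2006-02-01 03:58:00.
-8 hours from 2006-02-01 03:58:00 is 2006-01-31 19:58:00 (crosses midnight).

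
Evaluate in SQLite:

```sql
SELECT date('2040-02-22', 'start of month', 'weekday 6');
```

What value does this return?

`start of month` rewinds 2040-02-22 to 2040-02-01.
`weekday 6` advances to the next Saturday; 2040-02-01 is a Wednesday, so it moves forward to 2040-02-04.

2040-02-04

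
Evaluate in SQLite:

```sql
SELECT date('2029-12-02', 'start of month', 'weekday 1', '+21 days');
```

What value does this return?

`start of month` rewinds 2029-12-02 to 2029-12-01.
`weekday 1` advances to the next Monday; 2029-12-01 is a Saturday, so it moves forward to 2029-12-03.
Advancing 21 more days within December lands on 2029-12-24.

2029-12-24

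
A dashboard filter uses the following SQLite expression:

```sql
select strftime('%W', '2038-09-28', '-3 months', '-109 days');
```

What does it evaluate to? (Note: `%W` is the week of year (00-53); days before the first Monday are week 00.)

10

First apply '-3 months', '-109 days': 2038-09-28 → 2038-03-11.
2038-03-11 is a Thursday. SQLite's %W counts Mondays since the year started; the result is 10.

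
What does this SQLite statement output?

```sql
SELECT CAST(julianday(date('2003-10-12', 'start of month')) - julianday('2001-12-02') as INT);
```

`start of month` rewinds 2003-10-12 to 2003-10-01.
29 days remain in December 2001 after the 2nd (31 − 2).
Full months from January 2002 through September 2003 contribute their day counts.
Then 1 day into October 2003.
Total: 29 + 31 + 28 + 31 + 30 + 31 + 30 + 31 + 31 + 30 + 31 + 30 + 31 + 31 + 28 + 31 + 30 + 31 + 30 + 31 + 31 + 30 + 1 = 668.

668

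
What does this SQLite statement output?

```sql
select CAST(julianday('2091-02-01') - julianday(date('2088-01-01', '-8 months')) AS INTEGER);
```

Adding -8 months to 2088-01-01 gives 2087-05-01.
30 days remain in May 2087 after the 1st (31 − 1).
Full months from June 2087 through January 2091 contribute their day counts.
Then 1 day into February 2091.
Total: 30 + 30 + 31 + 31 + 30 + 31 + 30 + 31 + 31 + 29 + 31 + 30 + 31 + 30 + 31 + 31 + 30 + 31 + 30 + 31 + 31 + 28 + 31 + 30 + 31 + 30 + 31 + 31 + 30 + 31 + 30 + 31 + 31 + 28 + 31 + 30 + 31 + 30 + 31 + 31 + 30 + 31 + 30 + 31 + 31 + 1 = 1372.

1372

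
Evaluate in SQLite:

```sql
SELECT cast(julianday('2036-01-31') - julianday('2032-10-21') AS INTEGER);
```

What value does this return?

10 days remain in October 2032 after the 21st (31 − 21).
Full months from November 2032 through December 2035 contribute their day counts.
Then 31 days into January 2036.
Total: 10 + 30 + 31 + 31 + 28 + 31 + 30 + 31 + 30 + 31 + 31 + 30 + 31 + 30 + 31 + 31 + 28 + 31 + 30 + 31 + 30 + 31 + 31 + 30 + 31 + 30 + 31 + 31 + 28 + 31 + 30 + 31 + 30 + 31 + 31 + 30 + 31 + 30 + 31 + 31 = 1197.

1197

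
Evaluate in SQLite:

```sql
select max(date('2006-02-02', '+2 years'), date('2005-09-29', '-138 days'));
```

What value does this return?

date('2006-02-02', '+2 years') → 2008-02-02.
date('2005-09-29', '-138 days') → 2005-05-14.
Later of the two is 2008-02-02.

2008-02-02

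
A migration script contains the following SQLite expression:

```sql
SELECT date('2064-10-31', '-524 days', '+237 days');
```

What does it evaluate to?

2064-01-18

Applying '-524 days' to 2064-10-31: counting 524 days back gives 2063-05-26.
Applying '+237 days' to 2063-05-26: counting 237 days forward gives 2064-01-18.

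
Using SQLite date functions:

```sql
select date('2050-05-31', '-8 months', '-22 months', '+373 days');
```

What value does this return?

Adding -8 months to 2050-05-31 targets 2049-09-31. September 2049 has only 30 days, so SQLite normalizes the 1-day overflow forward to 2049-10-01.
Adding -22 months to 2049-10-01 gives 2047-12-01.
Applying '+373 days' to 2047-12-01: counting 373 days forward gives 2048-12-08.

2048-12-08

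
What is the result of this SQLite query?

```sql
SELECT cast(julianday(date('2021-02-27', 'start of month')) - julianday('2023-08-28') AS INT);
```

-938

`start of month` rewinds 2021-02-27 to 2021-02-01.
27 days remain in February 2021 after the 1st (28 − 1).
Full months from March 2021 through July 2023 contribute their day counts.
Then 28 days into August 2023.
Total: 27 + 31 + 30 + 31 + 30 + 31 + 31 + 30 + 31 + 30 + 31 + 31 + 28 + 31 + 30 + 31 + 30 + 31 + 31 + 30 + 31 + 30 + 31 + 31 + 28 + 31 + 30 + 31 + 30 + 31 + 28 = 938.
The subtraction is earlier − later, so the result is −938 → -938.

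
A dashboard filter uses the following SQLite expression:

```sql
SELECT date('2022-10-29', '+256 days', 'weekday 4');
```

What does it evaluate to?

Applying '+256 days' to 2022-10-29: counting 256 days forward gives 2023-07-12.
`weekday 4` advances to the next Thursday; 2023-07-12 is a Wednesday, so it moves forward to 2023-07-13.

2023-07-13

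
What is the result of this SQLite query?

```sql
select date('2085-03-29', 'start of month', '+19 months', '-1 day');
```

2086-09-30

`start of month` rewinds 2085-03-29 to 2085-03-01.
Adding +19 months to 2085-03-01 gives 2086-10-01.
Going back 1 day from 2086-10-01 reaches 2086-09-30 (last day of September, 30 days).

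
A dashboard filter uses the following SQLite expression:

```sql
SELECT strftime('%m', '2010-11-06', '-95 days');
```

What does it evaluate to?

08

First apply '-95 days': 2010-11-06 → 2010-08-03.
`%m` extracts the 2-digit month (01-12): 08.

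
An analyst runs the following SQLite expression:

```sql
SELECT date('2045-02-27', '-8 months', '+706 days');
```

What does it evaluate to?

Adding -8 months to 2045-02-27 gives 2044-06-27.
Applying '+706 days' to 2044-06-27: counting 706 days forward gives 2046-06-03.

2046-06-03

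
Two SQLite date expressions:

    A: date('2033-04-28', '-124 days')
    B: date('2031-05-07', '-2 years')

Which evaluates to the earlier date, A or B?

B

A = 2032-12-25.
B = 2029-05-07.
B is earlier.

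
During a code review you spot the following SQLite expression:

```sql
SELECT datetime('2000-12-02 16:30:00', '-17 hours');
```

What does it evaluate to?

-17 hours from 2000-12-02 16:30:00 is 2000-12-01 23:30:00 (crosses midnight).

2000-12-01 23:30:00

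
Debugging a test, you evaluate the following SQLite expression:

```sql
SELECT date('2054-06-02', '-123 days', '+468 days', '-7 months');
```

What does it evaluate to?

Applying '-123 days' to 2054-06-02: counting 123 days back gives 2054-01-30.
Applying '+468 days' to 2054-01-30: counting 468 days forward gives 2055-05-13.
Adding -7 months to 2055-05-13 gives 2054-10-13.

2054-10-13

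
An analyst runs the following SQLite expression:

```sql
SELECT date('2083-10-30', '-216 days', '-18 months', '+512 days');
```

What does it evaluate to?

2083-02-22

Applying '-216 days' to 2083-10-30: counting 216 days back gives 2083-03-28.
Adding -18 months to 2083-03-28 gives 2081-09-28.
Applying '+512 days' to 2081-09-28: counting 512 days forward gives 2083-02-22.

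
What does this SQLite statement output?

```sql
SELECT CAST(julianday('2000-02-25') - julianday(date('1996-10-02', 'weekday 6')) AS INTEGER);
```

`weekday 6` advances to the next Saturday; 1996-10-02 is a Wednesday, so it moves forward to 1996-10-05.
26 days remain in October 1996 after the 5th (31 − 5).
Full months from November 1996 through January 2000 contribute their day counts.
Then 25 days into February 2000.
Total: 26 + 30 + 31 + 31 + 28 + 31 + 30 + 31 + 30 + 31 + 31 + 30 + 31 + 30 + 31 + 31 + 28 + 31 + 30 + 31 + 30 + 31 + 31 + 30 + 31 + 30 + 31 + 31 + 28 + 31 + 30 + 31 + 30 + 31 + 31 + 30 + 31 + 30 + 31 + 31 + 25 = 1238.

1238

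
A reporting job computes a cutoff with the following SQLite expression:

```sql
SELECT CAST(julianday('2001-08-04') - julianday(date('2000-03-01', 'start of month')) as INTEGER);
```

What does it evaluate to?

`start of month` rewinds 2000-03-01 to 2000-03-01.
30 days remain in March 2000 after the 1st (31 − 1).
Full months from April 2000 through July 2001 contribute their day counts.
Then 4 days into August 2001.
Total: 30 + 30 + 31 + 30 + 31 + 31 + 30 + 31 + 30 + 31 + 31 + 28 + 31 + 30 + 31 + 30 + 31 + 4 = 521.

521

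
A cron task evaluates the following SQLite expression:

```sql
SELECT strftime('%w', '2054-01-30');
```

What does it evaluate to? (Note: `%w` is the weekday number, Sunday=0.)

2054-01-30 is a Friday; with Sunday=0 that is 5.

5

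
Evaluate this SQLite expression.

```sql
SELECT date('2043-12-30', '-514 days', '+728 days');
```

Applying '-514 days' to 2043-12-30: counting 514 days back gives 2042-08-03.
Applying '+728 days' to 2042-08-03: counting 728 days forward gives 2044-07-31.

2044-07-31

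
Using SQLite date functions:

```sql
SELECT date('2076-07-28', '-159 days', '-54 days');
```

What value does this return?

Applying '-159 days' to 2076-07-28: counting 159 days back gives 2076-02-20.
Applying '-54 days' to 2076-02-20: counting 54 days back gives 2075-12-28.

2075-12-28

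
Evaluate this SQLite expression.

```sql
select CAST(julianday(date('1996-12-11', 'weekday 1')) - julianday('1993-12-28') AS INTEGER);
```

1084

`weekday 1` advances to the next Monday; 1996-12-11 is a Wednesday, so it moves forward to 1996-12-16.
3 days remain in December 1993 after the 28th (31 − 28).
Full months from January 1994 through November 1996 contribute their day counts.
Then 16 days into December 1996.
Total: 3 + 31 + 28 + 31 + 30 + 31 + 30 + 31 + 31 + 30 + 31 + 30 + 31 + 31 + 28 + 31 + 30 + 31 + 30 + 31 + 31 + 30 + 31 + 30 + 31 + 31 + 29 + 31 + 30 + 31 + 30 + 31 + 31 + 30 + 31 + 30 + 16 = 1084.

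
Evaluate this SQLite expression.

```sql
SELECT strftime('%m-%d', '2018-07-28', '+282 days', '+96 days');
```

First apply '+282 days', '+96 days': 2018-07-28 → 2019-08-10.
`%m-%d` extracts the month-day: 08-10.

08-10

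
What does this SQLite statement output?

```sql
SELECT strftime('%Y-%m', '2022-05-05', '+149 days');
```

2022-10

First apply '+149 days': 2022-05-05 → 2022-10-01.
`%Y-%m` extracts the year-month: 2022-10.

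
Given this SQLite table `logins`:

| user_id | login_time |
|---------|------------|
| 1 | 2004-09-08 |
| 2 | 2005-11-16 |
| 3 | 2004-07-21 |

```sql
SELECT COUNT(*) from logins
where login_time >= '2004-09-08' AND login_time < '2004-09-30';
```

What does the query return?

Rows in [2004-09-08, 2004-09-30): 2004-09-08 → 1 row.

1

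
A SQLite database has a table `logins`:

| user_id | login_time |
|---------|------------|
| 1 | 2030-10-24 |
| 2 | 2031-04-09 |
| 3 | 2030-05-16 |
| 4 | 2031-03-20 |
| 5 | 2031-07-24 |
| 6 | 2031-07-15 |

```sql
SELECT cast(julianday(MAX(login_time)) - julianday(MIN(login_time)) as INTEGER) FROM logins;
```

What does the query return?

MIN = 2030-05-16, MAX = 2031-07-24.
15 days remain in May 2030 after the 16th (31 − 16).
Full months from June 2030 through June 2031 contribute their day counts.
Then 24 days into July 2031.
Total: 15 + 30 + 31 + 31 + 30 + 31 + 30 + 31 + 31 + 28 + 31 + 30 + 31 + 30 + 24 = 434.

434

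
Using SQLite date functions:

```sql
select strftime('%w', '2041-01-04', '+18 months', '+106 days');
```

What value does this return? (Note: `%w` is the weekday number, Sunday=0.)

6

First apply '+18 months', '+106 days': 2041-01-04 → 2042-10-18.
2042-10-18 is a Saturday; with Sunday=0 that is 6.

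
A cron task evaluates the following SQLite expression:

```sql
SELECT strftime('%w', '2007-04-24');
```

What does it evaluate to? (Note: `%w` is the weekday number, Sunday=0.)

2007-04-24 is a Tuesday; with Sunday=0 that is 2.

2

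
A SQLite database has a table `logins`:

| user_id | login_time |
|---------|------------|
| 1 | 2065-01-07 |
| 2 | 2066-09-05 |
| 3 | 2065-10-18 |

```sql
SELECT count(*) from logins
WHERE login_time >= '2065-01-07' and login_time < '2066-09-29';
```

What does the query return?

3

Rows in [2065-01-07, 2066-09-29): 2065-01-07, 2066-09-05, 2065-10-18 → 3 rows.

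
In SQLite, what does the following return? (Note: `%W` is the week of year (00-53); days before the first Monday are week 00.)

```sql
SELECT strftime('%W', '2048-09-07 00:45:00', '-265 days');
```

First apply '-265 days': 2048-09-07 00:45:00 → 2047-12-17 00:45:00.
2047-12-17 is a Tuesday. SQLite's %W counts Mondays since the year started; the result is 50.

50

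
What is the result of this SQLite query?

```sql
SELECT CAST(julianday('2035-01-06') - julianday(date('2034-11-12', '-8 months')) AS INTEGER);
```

Adding -8 months to 2034-11-12 gives 2034-03-12.
19 days remain in March 2034 after the 12th (31 − 12).
Full months from April 2034 through December 2034 contribute their day counts.
Then 6 days into January 2035.
Total: 19 + 30 + 31 + 30 + 31 + 31 + 30 + 31 + 30 + 31 + 6 = 300.

300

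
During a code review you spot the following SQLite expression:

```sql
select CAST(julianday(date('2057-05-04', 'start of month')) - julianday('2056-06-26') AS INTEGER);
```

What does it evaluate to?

309

`start of month` rewinds 2057-05-04 to 2057-05-01.
4 days remain in June 2056 after the 26th (30 − 26).
Full months from July 2056 through April 2057 contribute their day counts.
Then 1 day into May 2057.
Total: 4 + 31 + 31 + 30 + 31 + 30 + 31 + 31 + 28 + 31 + 30 + 1 = 309.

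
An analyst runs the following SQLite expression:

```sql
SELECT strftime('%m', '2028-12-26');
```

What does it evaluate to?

12

`%m` extracts the 2-digit month (01-12): 12.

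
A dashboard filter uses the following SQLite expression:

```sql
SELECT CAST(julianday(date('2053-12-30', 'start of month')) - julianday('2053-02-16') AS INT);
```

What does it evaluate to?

288

`start of month` rewinds 2053-12-30 to 2053-12-01.
12 days remain in February 2053 after the 16th (28 − 16).
Full months from March 2053 through November 2053 contribute their day counts.
Then 1 day into December 2053.
Total: 12 + 31 + 30 + 31 + 30 + 31 + 31 + 30 + 31 + 30 + 1 = 288.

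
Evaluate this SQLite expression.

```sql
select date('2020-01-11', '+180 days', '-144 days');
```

2020-02-16

Applying '+180 days' to 2020-01-11: counting 180 days forward gives 2020-07-09.
Applying '-144 days' to 2020-07-09: counting 144 days back gives 2020-02-16.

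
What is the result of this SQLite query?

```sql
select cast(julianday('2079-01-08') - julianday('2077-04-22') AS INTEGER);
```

8 days remain in April 2077 after the 22nd (30 − 22).
Full months from May 2077 through December 2078 contribute their day counts.
Then 8 days into January 2079.
Total: 8 + 31 + 30 + 31 + 31 + 30 + 31 + 30 + 31 + 31 + 28 + 31 + 30 + 31 + 30 + 31 + 31 + 30 + 31 + 30 + 31 + 8 = 626.

626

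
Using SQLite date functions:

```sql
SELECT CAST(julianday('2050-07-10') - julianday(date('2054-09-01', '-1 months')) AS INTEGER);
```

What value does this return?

-1483

Adding -1 month to 2054-09-01 gives 2054-08-01.
21 days remain in July 2050 after the 10th (31 − 10).
Full months from August 2050 through July 2054 contribute their day counts.
Then 1 day into August 2054.
Total: 21 + 31 + 30 + 31 + 30 + 31 + 31 + 28 + 31 + 30 + 31 + 30 + 31 + 31 + 30 + 31 + 30 + 31 + 31 + 29 + 31 + 30 + 31 + 30 + 31 + 31 + 30 + 31 + 30 + 31 + 31 + 28 + 31 + 30 + 31 + 30 + 31 + 31 + 30 + 31 + 30 + 31 + 31 + 28 + 31 + 30 + 31 + 30 + 31 + 1 = 1483.
The subtraction is earlier − later, so the result is −1483 → -1483.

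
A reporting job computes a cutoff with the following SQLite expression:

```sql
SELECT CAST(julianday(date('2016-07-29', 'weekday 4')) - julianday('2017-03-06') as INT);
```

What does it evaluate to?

`weekday 4` advances to the next Thursday; 2016-07-29 is a Friday, so it moves forward to 2016-08-04.
27 days remain in August 2016 after the 4th (31 − 4).
Full months from September 2016 through February 2017 contribute their day counts.
Then 6 days into March 2017.
Total: 27 + 30 + 31 + 30 + 31 + 31 + 28 + 6 = 214.
The subtraction is earlier − later, so the result is −214 → -214.

-214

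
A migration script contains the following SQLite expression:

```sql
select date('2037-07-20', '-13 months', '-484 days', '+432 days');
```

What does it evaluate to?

Adding -13 months to 2037-07-20 gives 2036-06-20.
Applying '-484 days' to 2036-06-20: counting 484 days back gives 2035-02-22.
Applying '+432 days' to 2035-02-22: counting 432 days forward gives 2036-04-29.

2036-04-29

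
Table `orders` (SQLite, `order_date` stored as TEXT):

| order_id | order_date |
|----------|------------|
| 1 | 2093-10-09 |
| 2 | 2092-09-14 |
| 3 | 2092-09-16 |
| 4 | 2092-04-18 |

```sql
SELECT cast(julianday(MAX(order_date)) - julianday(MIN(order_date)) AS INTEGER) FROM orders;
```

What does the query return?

539

MIN = 2092-04-18, MAX = 2093-10-09.
12 days remain in April 2092 after the 18th (30 − 18).
Full months from May 2092 through September 2093 contribute their day counts.
Then 9 days into October 2093.
Total: 12 + 31 + 30 + 31 + 31 + 30 + 31 + 30 + 31 + 31 + 28 + 31 + 30 + 31 + 30 + 31 + 31 + 30 + 9 = 539.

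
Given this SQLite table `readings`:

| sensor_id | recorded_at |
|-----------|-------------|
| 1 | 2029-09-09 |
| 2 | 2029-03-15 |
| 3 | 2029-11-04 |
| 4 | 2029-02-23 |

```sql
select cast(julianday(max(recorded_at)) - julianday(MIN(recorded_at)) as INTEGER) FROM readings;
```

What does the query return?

MIN = 2029-02-23, MAX = 2029-11-04.
5 days remain in February 2029 after the 23rd (28 − 23).
Full months from March 2029 through October 2029 contribute their day counts.
Then 4 days into November 2029.
Total: 5 + 31 + 30 + 31 + 30 + 31 + 31 + 30 + 31 + 4 = 254.

254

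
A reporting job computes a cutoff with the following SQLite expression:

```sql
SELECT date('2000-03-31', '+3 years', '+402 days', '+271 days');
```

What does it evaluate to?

2005-02-01

Adding +3 years to 2000-03-31 gives 2003-03-31.
Applying '+402 days' to 2003-03-31: counting 402 days forward gives 2004-05-06.
Applying '+271 days' to 2004-05-06: counting 271 days forward gives 2005-02-01.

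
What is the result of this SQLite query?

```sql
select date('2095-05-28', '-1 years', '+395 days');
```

2095-06-27

Adding -1 year to 2095-05-28 gives 2094-05-28.
Applying '+395 days' to 2094-05-28: counting 395 days forward gives 2095-06-27.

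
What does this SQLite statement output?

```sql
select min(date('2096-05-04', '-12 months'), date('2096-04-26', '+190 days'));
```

2095-05-04

date('2096-05-04', '-12 months') → 2095-05-04.
date('2096-04-26', '+190 days') → 2096-11-02.
Earlier of the two is 2095-05-04.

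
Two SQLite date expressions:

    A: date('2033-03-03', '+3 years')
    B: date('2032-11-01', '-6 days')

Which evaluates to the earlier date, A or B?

A = 2036-03-03.
B = 2032-10-26.
B is earlier.

B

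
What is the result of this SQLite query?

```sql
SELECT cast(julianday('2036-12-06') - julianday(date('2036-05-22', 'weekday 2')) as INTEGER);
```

193

`weekday 2` advances to the next Tuesday; 2036-05-22 is a Thursday, so it moves forward to 2036-05-27.
4 days remain in May 2036 after the 27th (31 − 27).
Full months from June 2036 through November 2036 contribute their day counts.
Then 6 days into December 2036.
Total: 4 + 30 + 31 + 31 + 30 + 31 + 30 + 6 = 193.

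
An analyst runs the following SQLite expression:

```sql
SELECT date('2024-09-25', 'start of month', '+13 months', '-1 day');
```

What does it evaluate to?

`start of month` rewinds 2024-09-25 to 2024-09-01.
Adding +13 months to 2024-09-01 gives 2025-10-01.
Going back 1 day from 2025-10-01 reaches 2025-09-30 (last day of September, 30 days).

2025-09-30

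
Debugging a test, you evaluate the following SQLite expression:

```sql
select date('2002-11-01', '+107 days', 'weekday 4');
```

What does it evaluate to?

Applying '+107 days' to 2002-11-01: counting 107 days forward gives 2003-02-16.
`weekday 4` advances to the next Thursday; 2003-02-16 is a Sunday, so it moves forward to 2003-02-20.

2003-02-20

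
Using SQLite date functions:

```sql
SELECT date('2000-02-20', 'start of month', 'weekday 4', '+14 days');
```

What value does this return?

`start of month` rewinds 2000-02-20 to 2000-02-01.
`weekday 4` advances to the next Thursday; 2000-02-01 is a Tuesday, so it moves forward to 2000-02-03.
Advancing 14 more days within February lands on 2000-02-17.

2000-02-17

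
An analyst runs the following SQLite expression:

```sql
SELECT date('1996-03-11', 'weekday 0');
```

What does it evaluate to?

`weekday 0` advances to the next Sunday; 1996-03-11 is a Monday, so it moves forward to 1996-03-17.

1996-03-17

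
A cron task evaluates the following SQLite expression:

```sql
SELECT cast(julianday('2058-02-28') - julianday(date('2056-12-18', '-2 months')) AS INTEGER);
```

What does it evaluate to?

Adding -2 months to 2056-12-18 gives 2056-10-18.
13 days remain in October 2056 after the 18th (31 − 18).
Full months from November 2056 through January 2058 contribute their day counts.
Then 28 days into February 2058.
Total: 13 + 30 + 31 + 31 + 28 + 31 + 30 + 31 + 30 + 31 + 31 + 30 + 31 + 30 + 31 + 31 + 28 = 498.

498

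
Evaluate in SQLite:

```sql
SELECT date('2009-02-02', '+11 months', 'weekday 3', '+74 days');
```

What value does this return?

2010-03-21

Adding +11 months to 2009-02-02 gives 2010-01-02.
`weekday 3` advances to the next Wednesday; 2010-01-02 is a Saturday, so it moves forward to 2010-01-06.
Applying '+74 days' to 2010-01-06: counting 74 days forward gives 2010-03-21.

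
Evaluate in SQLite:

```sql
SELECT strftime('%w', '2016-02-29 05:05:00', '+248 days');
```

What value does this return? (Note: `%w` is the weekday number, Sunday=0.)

4

First apply '+248 days': 2016-02-29 05:05:00 → 2016-11-03 05:05:00.
2016-11-03 is a Thursday; with Sunday=0 that is 4.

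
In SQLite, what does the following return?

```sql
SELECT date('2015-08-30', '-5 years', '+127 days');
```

Adding -5 years to 2015-08-30 gives 2010-08-30.
Applying '+127 days' to 2010-08-30: counting 127 days forward gives 2011-01-04.

2011-01-04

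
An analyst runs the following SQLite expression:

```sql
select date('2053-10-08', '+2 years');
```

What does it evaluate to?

2055-10-08

Adding +2 years to 2053-10-08 gives 2055-10-08.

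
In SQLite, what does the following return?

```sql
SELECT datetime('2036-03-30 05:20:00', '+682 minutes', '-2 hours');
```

682 minutes = 11h 22m; +682 minutes from 2036-03-30 05:20:00 is 2036-03-30 16:42:00.
-2 hours from 2036-03-30 16:42:00 is 2036-03-30 14:42:00.

2036-03-30 14:42:00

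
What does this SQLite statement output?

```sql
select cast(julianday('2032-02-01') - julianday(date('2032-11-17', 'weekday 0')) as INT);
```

-294

`weekday 0` advances to the next Sunday; 2032-11-17 is a Wednesday, so it moves forward to 2032-11-21.
28 days remain in February 2032 after the 1st (29 − 1).
Full months from March 2032 through October 2032 contribute their day counts.
Then 21 days into November 2032.
Total: 28 + 31 + 30 + 31 + 30 + 31 + 31 + 30 + 31 + 21 = 294.
The subtraction is earlier − later, so the result is −294 → -294.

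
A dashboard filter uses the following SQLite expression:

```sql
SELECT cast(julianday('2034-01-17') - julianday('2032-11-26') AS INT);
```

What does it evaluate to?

417

4 days remain in November 2032 after the 26th (30 − 26).
Full months from December 2032 through December 2033 contribute their day counts.
Then 17 days into January 2034.
Total: 4 + 31 + 31 + 28 + 31 + 30 + 31 + 30 + 31 + 31 + 30 + 31 + 30 + 31 + 17 = 417.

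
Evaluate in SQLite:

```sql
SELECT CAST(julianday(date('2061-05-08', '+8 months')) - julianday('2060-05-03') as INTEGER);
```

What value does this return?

Adding +8 months to 2061-05-08 gives 2062-01-08.
28 days remain in May 2060 after the 3rd (31 − 3).
Full months from June 2060 through December 2061 contribute their day counts.
Then 8 days into January 2062.
Total: 28 + 30 + 31 + 31 + 30 + 31 + 30 + 31 + 31 + 28 + 31 + 30 + 31 + 30 + 31 + 31 + 30 + 31 + 30 + 31 + 8 = 615.

615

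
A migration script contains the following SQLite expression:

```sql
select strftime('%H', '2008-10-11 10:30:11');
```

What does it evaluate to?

`%H` extracts the 2-digit hour (00-23): 10.

10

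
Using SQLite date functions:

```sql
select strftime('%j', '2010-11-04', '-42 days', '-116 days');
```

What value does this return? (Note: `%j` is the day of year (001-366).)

150

First apply '-42 days', '-116 days': 2010-11-04 → 2010-05-30.
Day-of-year for 2010-05-30: days since 2010-01-01 inclusive = 150, zero-padded to 150.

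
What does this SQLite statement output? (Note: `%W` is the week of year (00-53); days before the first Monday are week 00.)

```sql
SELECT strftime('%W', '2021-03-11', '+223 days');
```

First apply '+223 days': 2021-03-11 → 2021-10-20.
2021-10-20 is a Wednesday. SQLite's %W counts Mondays since the year started; the result is 42.

42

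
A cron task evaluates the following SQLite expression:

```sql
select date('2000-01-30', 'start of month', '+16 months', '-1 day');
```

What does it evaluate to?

`start of month` rewinds 2000-01-30 to 2000-01-01.
Adding +16 months to 2000-01-01 gives 2001-05-01.
Going back 1 day from 2001-05-01 reaches 2001-04-30 (last day of April, 30 days).

2001-04-30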